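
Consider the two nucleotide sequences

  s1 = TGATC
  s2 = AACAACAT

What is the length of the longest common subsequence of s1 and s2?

2

Let dp[i][j] be the LCS length of the first i bases of s1 and the first j bases of s2. dp[i][j] = dp[i-1][j-1]+1 when the i-th and j-th bases match, else max(dp[i-1][j], dp[i][j-1]).
    ·  A  A  C  A  A  C  A  T
 ·  0  0  0  0  0  0  0  0  0
 T  0  0  0  0  0  0  0  0  1
 G  0  0  0  0  0  0  0  0  1
 A  0  1  1  1  1  1  1  1  1
 T  0  1  1  1  1  1  1  1  2
 C  0  1  1  2  2  2  2  2  2
dp[5][8] = 2. One LCS (by backtracking along matches): AT.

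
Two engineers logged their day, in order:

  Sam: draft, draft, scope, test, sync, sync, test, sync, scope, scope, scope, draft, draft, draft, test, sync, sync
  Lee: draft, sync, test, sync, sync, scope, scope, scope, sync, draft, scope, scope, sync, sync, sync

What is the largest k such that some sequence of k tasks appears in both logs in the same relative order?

10

Pick draft (Sam #1, Lee #1), test (Sam #4, Lee #3), sync (Sam #6, Lee #4), sync (Sam #8, Lee #5), scope (Sam #9, Lee #6), scope (Sam #10, Lee #7), scope (Sam #11, Lee #8), draft (Sam #12, Lee #10), sync (Sam #16, Lee #14), sync (Sam #17, Lee #15); all 10 tasks appear in both, in order. The LCS DP gives dp[17][15] = 10, so this is optimal.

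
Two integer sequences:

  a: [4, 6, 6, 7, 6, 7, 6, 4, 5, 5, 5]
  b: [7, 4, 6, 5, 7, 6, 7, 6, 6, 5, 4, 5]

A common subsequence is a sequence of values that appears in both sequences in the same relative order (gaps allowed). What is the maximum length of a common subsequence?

8

Let dp[i][j] be the LCS length of the first i values of a and the first j values of b. dp[i][j] = dp[i-1][j-1]+1 when the i-th and j-th values match, else max(dp[i-1][j], dp[i][j-1]).
    ·  7  4  6  5  7  6  7  6  6  5  4  5
 ·  0  0  0  0  0  0  0  0  0  0  0  0  0
 4  0  0  1  1  1  1  1  1  1  1  1  1  1
 6  0  0  1  2  2  2  2  2  2  2  2  2  2
 6  0  0  1  2  2  2  3  3  3  3  3  3  3
 7  0  1  1  2  2  3  3  4  4  4  4  4  4
 6  0  1  1  2  2  3  4  4  5  5  5  5  5
 7  0  1  1  2  2  3  4  5  5  5  5  5  5
 6  0  1  1  2  2  3  4  5  6  6  6  6  6
 4  0  1  2  2  2  3  4  5  6  6  6  7  7
 5  0  1  2  2  3  3  4  5  6  6  7  7  8
 5  0  1  2  2  3  3  4  5  6  6  7  7  8
 5  0  1  2  2  3  3  4  5  6  6  7  7  8
dp[11][12] = 8. One LCS (by backtracking along matches): 4, 6, 6, 7, 6, 6, 4, 5.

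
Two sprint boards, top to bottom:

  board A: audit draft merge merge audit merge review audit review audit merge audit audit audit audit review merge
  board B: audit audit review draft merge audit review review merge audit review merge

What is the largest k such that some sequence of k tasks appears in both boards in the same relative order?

Match audit (board A #1, board B #2) → draft (board A #2, board B #4) → merge (board A #4, board B #5) → audit (board A #5, board B #6) → review (board A #7, board B #7) → review (board A #9, board B #8) → merge (board A #11, board B #9) → audit (board A #15, board B #10) → review (board A #16, board B #11) → merge (board A #17, board B #12) — 10 tasks in the same relative order in both. dp[17][12] = 10 confirms this is the maximum.

10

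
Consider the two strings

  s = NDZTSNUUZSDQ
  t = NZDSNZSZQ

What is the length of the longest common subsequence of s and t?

7

Pick N at s[1]=t[1], D at s[2]=t[3], S at s[5]=t[4], N at s[6]=t[5], Z at s[9]=t[6], S at s[10]=t[7], Q at s[12]=t[9]; all 7 characters appear in both, in order. dp[12][9] = 7 confirms this is the maximum.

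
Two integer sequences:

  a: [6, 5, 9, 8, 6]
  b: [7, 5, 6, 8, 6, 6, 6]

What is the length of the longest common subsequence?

Let dp[i][j] be the LCS length of the first i values of a and the first j values of b. dp[i][j] = dp[i-1][j-1]+1 when the i-th and j-th values match, else max(dp[i-1][j], dp[i][j-1]).
    ·  7  5  6  8  6  6  6
 ·  0  0  0  0  0  0  0  0
 6  0  0  0  1  1  1  1  1
 5  0  0  1  1  1  1  1  1
 9  0  0  1  1  1  1  1  1
 8  0  0  1  1  2  2  2  2
 6  0  0  1  2  2  3  3  3
dp[5][7] = 3. One LCS (by backtracking along matches): 6, 8, 6.

3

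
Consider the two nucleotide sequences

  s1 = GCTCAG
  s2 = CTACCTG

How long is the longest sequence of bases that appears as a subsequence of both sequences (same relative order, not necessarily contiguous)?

4

Pick C (s1 #2, s2 #1); then T (s1 #3, s2 #2); then C (s1 #4, s2 #5); then G (s1 #6, s2 #7); all 4 bases appear in both, in order, and the DP table's final entry dp[6][7] is also 4, so no common subsequence is longer.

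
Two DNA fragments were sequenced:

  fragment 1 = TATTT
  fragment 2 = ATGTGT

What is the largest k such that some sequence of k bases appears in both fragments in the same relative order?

4

One common subsequence of length 4: A (fragment 1 #2, fragment 2 #1), then T (fragment 1 #3, fragment 2 #2), then T (fragment 1 #4, fragment 2 #4), then T (fragment 1 #5, fragment 2 #6). dp[5][6] = 4 confirms this is the maximum.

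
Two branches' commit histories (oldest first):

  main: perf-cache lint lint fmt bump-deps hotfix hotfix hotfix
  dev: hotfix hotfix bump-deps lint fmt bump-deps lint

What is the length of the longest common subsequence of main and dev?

3

Match lint (main #3, dev #4), fmt (main #4, dev #5), bump-deps (main #5, dev #6) — 3 commits in the same relative order in both. dp[8][7] = 3 confirms this is the maximum.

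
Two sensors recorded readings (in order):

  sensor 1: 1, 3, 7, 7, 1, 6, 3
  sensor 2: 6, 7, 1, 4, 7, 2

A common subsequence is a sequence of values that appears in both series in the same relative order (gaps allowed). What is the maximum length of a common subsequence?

One common subsequence of length 2: 1 [1,3] → 7 [3,5]. The LCS DP gives dp[7][6] = 2, so this is optimal.

2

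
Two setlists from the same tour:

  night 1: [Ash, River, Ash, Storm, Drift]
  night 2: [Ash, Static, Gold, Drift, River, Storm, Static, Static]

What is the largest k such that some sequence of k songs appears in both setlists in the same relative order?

Taking Ash at night 1[1]=night 2[1], then River at night 1[2]=night 2[5], then Storm at night 1[4]=night 2[6] gives a common subsequence of length 3. The LCS DP gives dp[5][8] = 3, so this is optimal.

3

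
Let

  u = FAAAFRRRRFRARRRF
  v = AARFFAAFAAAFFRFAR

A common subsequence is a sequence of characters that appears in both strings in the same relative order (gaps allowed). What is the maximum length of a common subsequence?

9

Pick F (u #1, v #8), then A (u #2, v #9), then A (u #3, v #10), then A (u #4, v #11), then F (u #5, v #13), then R (u #9, v #14), then F (u #10, v #15), then A (u #12, v #16), then R (u #15, v #17); all 9 characters appear in both, in order. The LCS DP gives dp[16][17] = 9, so this is optimal.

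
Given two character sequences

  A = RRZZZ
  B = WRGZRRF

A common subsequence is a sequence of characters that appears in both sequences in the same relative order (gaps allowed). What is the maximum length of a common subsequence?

2

Taking R at A[1]=B[5]; then R at A[2]=B[6] gives a common subsequence of length 2. The LCS DP gives dp[5][7] = 2, so this is optimal.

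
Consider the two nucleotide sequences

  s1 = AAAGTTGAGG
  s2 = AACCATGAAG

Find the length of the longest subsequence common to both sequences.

One common subsequence of length 7: A at s1[1]=s2[1], A at s1[2]=s2[2], A at s1[3]=s2[5], T at s1[6]=s2[6], G at s1[7]=s2[7], A at s1[8]=s2[9], G at s1[10]=s2[10], and the DP table's final entry dp[10][10] is also 7, so no common subsequence is longer.

7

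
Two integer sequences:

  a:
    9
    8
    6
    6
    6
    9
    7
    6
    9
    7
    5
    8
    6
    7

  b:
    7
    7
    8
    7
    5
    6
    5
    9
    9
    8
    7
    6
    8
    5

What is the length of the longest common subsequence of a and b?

Match 8 at a[2]=b[3], 6 at a[3]=b[6], 9 at a[6]=b[9], 7 at a[7]=b[11], 6 at a[8]=b[12], 5 at a[11]=b[14] — 6 values in the same relative order in both. dp[14][14] = 6 confirms this is the maximum.

6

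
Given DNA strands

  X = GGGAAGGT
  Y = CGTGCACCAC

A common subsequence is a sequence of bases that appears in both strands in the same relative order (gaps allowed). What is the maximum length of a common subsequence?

4

Let dp[i][j] be the LCS length of the first i bases of X and the first j bases of Y. dp[i][j] = dp[i-1][j-1]+1 when the i-th and j-th bases match, else max(dp[i-1][j], dp[i][j-1]).
    ·  C  G  T  G  C  A  C  C  A  C
 ·  0  0  0  0  0  0  0  0  0  0  0
 G  0  0  1  1  1  1  1  1  1  1  1
 G  0  0  1  1  2  2  2  2  2  2  2
 G  0  0  1  1  2  2  2  2  2  2  2
 A  0  0  1  1  2  2  3  3  3  3  3
 A  0  0  1  1  2  2  3  3  3  4  4
 G  0  0  1  1  2  2  3  3  3  4  4
 G  0  0  1  1  2  2  3  3  3  4  4
 T  0  0  1  2  2  2  3  3  3  4  4
dp[8][10] = 4. One LCS (by backtracking along matches): GGAA.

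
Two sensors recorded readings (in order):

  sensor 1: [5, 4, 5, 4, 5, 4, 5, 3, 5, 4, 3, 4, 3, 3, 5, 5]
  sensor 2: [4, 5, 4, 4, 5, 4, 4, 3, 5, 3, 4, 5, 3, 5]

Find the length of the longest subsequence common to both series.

Taking 5 (sensor 1 #1, sensor 2 #2), 4 (sensor 1 #2, sensor 2 #4), 5 (sensor 1 #3, sensor 2 #5), 4 (sensor 1 #4, sensor 2 #6), 4 (sensor 1 #6, sensor 2 #7), 3 (sensor 1 #8, sensor 2 #8), 5 (sensor 1 #9, sensor 2 #9), 3 (sensor 1 #11, sensor 2 #10), 4 (sensor 1 #12, sensor 2 #11), 3 (sensor 1 #14, sensor 2 #13), 5 (sensor 1 #16, sensor 2 #14) gives a common subsequence of length 11. The LCS DP gives dp[16][14] = 11, so this is optimal.

11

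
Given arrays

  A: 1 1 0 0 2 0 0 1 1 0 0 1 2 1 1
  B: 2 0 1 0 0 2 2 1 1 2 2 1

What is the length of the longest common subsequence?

8

Pick 1 at A[2]=B[3] → 0 at A[3]=B[4] → 0 at A[4]=B[5] → 2 at A[5]=B[7] → 1 at A[8]=B[8] → 1 at A[9]=B[9] → 2 at A[13]=B[11] → 1 at A[15]=B[12]; all 8 values appear in both, in order, and the DP table's final entry dp[15][12] is also 8, so no common subsequence is longer.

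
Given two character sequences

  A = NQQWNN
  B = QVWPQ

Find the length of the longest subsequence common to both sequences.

2

Taking Q [2,1]; then Q [3,5] gives a common subsequence of length 2. dp[6][5] = 2 confirms this is the maximum.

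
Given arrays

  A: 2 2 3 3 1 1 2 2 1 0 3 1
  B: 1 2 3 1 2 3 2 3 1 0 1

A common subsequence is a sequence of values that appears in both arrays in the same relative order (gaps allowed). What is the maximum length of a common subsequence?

Let dp[i][j] be the LCS length of the first i values of A and the first j values of B. dp[i][j] = dp[i-1][j-1]+1 when the i-th and j-th values match, else max(dp[i-1][j], dp[i][j-1]).
    ·  1  2  3  1  2  3  2  3  1  0  1
 ·  0  0  0  0  0  0  0  0  0  0  0  0
 2  0  0  1  1  1  1  1  1  1  1  1  1
 2  0  0  1  1  1  2  2  2  2  2  2  2
 3  0  0  1  2  2  2  3  3  3  3  3  3
 3  0  0  1  2  2  2  3  3  4  4  4  4
 1  0  1  1  2  3  3  3  3  4  5  5  5
 1  0  1  1  2  3  3  3  3  4  5  5  6
 2  0  1  2  2  3  4  4  4  4  5  5  6
 2  0  1  2  2  3  4  4  5  5  5  5  6
 1  0  1  2  2  3  4  4  5  5  6  6  6
 0  0  1  2  2  3  4  4  5  5  6  7  7
 3  0  1  2  3  3  4  5  5  6  6  7  7
 1  0  1  2  3  4  4  5  5  6  7  7  8
dp[12][11] = 8. One LCS (by backtracking along matches): 2, 3, 1, 2, 2, 1, 0, 1.

8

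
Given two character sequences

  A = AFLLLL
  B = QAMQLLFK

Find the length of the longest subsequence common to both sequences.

3

Taking A at A[1]=B[2], then L at A[3]=B[5], then L at A[4]=B[6] gives a common subsequence of length 3. dp[6][8] = 3 confirms this is the maximum.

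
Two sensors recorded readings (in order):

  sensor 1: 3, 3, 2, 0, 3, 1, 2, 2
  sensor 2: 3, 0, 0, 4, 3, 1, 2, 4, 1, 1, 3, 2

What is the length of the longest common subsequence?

Taking 3 (sensor 1 #1, sensor 2 #1); then 0 (sensor 1 #4, sensor 2 #3); then 3 (sensor 1 #5, sensor 2 #5); then 1 (sensor 1 #6, sensor 2 #6); then 2 (sensor 1 #7, sensor 2 #7); then 2 (sensor 1 #8, sensor 2 #12) gives a common subsequence of length 6. The LCS DP gives dp[8][12] = 6, so this is optimal.

6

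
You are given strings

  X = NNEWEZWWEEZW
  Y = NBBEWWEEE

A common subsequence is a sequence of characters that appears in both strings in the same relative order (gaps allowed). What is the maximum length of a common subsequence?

6

Taking N (X #1, Y #1) → E (X #3, Y #4) → W (X #4, Y #6) → E (X #5, Y #7) → E (X #9, Y #8) → E (X #10, Y #9) gives a common subsequence of length 6, and the DP table's final entry dp[12][9] is also 6, so no common subsequence is longer.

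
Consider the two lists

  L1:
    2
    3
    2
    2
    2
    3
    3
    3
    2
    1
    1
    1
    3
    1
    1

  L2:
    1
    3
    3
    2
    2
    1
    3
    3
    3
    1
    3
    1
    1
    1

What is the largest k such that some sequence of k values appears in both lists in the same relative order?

One common subsequence of length 10: 3 [2,3] → 2 [3,4] → 2 [4,5] → 3 [6,7] → 3 [7,8] → 3 [8,9] → 1 [10,10] → 1 [12,12] → 1 [14,13] → 1 [15,14]. Since dp[15][14] = 10, nothing longer is possible.

10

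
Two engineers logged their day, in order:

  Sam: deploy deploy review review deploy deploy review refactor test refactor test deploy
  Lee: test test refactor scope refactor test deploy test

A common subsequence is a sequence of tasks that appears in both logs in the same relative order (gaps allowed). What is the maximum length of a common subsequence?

One common subsequence of length 4: refactor (Sam #8, Lee #3) → refactor (Sam #10, Lee #5) → test (Sam #11, Lee #6) → deploy (Sam #12, Lee #7). Since dp[12][8] = 4, nothing longer is possible.

4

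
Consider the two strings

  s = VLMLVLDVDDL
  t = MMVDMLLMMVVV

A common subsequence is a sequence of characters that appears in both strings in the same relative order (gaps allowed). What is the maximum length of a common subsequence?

5

Taking V (s #1, t #3), then L (s #2, t #7), then M (s #3, t #9), then V (s #5, t #11), then V (s #8, t #12) gives a common subsequence of length 5. The LCS DP gives dp[11][12] = 5, so this is optimal.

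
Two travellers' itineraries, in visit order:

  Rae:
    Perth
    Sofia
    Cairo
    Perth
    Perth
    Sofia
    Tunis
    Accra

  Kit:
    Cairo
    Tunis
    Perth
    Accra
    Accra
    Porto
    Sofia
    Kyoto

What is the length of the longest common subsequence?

3

Match Cairo at Rae[3]=Kit[1], Perth at Rae[4]=Kit[3], Sofia at Rae[6]=Kit[7] — 3 stops in the same relative order in both. dp[8][8] = 3 confirms this is the maximum.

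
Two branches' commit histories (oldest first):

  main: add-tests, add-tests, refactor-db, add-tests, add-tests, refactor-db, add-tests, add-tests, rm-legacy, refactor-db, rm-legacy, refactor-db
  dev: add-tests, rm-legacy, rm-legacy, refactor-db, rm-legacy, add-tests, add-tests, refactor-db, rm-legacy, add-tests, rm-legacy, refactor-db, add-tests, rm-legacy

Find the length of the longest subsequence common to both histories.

One common subsequence of length 9: add-tests (main #1, dev #1), refactor-db (main #3, dev #4), add-tests (main #4, dev #6), add-tests (main #5, dev #7), refactor-db (main #6, dev #8), add-tests (main #8, dev #10), rm-legacy (main #9, dev #11), refactor-db (main #10, dev #12), rm-legacy (main #11, dev #14). Since dp[12][14] = 9, nothing longer is possible.

9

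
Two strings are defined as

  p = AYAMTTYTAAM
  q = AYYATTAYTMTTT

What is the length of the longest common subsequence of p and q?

One common subsequence of length 8: A [1,1]; then Y [2,3]; then A [3,4]; then T [5,5]; then T [6,6]; then Y [7,8]; then T [8,9]; then M [11,10]. The LCS DP gives dp[11][13] = 8, so this is optimal.

8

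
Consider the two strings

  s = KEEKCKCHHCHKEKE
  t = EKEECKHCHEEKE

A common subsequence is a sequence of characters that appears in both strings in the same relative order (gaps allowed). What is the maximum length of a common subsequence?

11

Match K (s #1, t #2) → E (s #2, t #3) → E (s #3, t #4) → C (s #5, t #5) → K (s #6, t #6) → H (s #9, t #7) → C (s #10, t #8) → H (s #11, t #9) → E (s #13, t #11) → K (s #14, t #12) → E (s #15, t #13) — 11 characters in the same relative order in both. dp[15][13] = 11 confirms this is the maximum.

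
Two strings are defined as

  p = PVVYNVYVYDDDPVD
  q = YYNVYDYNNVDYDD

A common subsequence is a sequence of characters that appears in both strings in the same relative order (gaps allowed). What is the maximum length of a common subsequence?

8

One common subsequence of length 8: Y at p[4]=q[2] → N at p[5]=q[3] → V at p[6]=q[4] → Y at p[7]=q[7] → V at p[8]=q[10] → Y at p[9]=q[12] → D at p[12]=q[13] → D at p[15]=q[14]. dp[15][14] = 8 confirms this is the maximum.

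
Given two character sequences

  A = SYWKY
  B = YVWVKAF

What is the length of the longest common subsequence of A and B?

3

Taking Y at A[2]=B[1], W at A[3]=B[3], K at A[4]=B[5] gives a common subsequence of length 3. Since dp[5][7] = 3, nothing longer is possible.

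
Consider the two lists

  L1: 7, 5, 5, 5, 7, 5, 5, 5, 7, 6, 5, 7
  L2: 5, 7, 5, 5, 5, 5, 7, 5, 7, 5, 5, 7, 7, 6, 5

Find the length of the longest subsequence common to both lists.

11

Pick 7 at L1[1]=L2[2] → 5 at L1[2]=L2[4] → 5 at L1[3]=L2[5] → 5 at L1[4]=L2[6] → 7 at L1[5]=L2[7] → 5 at L1[6]=L2[8] → 5 at L1[7]=L2[10] → 5 at L1[8]=L2[11] → 7 at L1[9]=L2[13] → 6 at L1[10]=L2[14] → 5 at L1[11]=L2[15]; all 11 values appear in both, in order. dp[12][15] = 11 confirms this is the maximum.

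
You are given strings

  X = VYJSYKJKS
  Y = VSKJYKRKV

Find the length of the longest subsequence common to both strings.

One common subsequence of length 5: V (X #1, Y #1); then J (X #3, Y #4); then Y (X #5, Y #5); then K (X #6, Y #6); then K (X #8, Y #8). The LCS DP gives dp[9][9] = 5, so this is optimal.

5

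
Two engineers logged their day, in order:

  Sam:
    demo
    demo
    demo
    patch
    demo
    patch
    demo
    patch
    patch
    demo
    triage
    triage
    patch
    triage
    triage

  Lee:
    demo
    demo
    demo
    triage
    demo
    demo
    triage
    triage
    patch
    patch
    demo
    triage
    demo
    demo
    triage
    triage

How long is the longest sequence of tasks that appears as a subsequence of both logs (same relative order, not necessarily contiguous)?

11

Match demo (Sam #1, Lee #1) → demo (Sam #2, Lee #2) → demo (Sam #3, Lee #3) → demo (Sam #5, Lee #5) → demo (Sam #7, Lee #6) → patch (Sam #8, Lee #9) → patch (Sam #9, Lee #10) → demo (Sam #10, Lee #11) → triage (Sam #11, Lee #12) → triage (Sam #14, Lee #15) → triage (Sam #15, Lee #16) — 11 tasks in the same relative order in both, and the DP table's final entry dp[15][16] is also 11, so no common subsequence is longer.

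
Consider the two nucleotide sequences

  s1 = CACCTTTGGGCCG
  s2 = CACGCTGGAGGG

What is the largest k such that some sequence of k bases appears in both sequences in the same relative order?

9

Match C at s1[1]=s2[1]; then A at s1[2]=s2[2]; then C at s1[3]=s2[3]; then C at s1[4]=s2[5]; then T at s1[5]=s2[6]; then G at s1[8]=s2[8]; then G at s1[9]=s2[10]; then G at s1[10]=s2[11]; then G at s1[13]=s2[12] — 9 bases in the same relative order in both. The LCS DP gives dp[13][12] = 9, so this is optimal.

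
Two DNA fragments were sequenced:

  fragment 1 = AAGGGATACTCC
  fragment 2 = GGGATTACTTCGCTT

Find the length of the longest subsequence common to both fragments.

10

Pick G [3,1]; then G [4,2]; then G [5,3]; then A [6,4]; then T [7,6]; then A [8,7]; then C [9,8]; then T [10,10]; then C [11,11]; then C [12,13]; all 10 bases appear in both, in order. dp[12][15] = 10 confirms this is the maximum.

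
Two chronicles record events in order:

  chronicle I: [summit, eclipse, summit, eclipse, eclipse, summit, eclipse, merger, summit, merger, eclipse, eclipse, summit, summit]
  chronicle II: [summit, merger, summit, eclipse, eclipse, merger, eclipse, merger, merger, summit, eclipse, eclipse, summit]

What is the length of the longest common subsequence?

Taking summit (chronicle I #1, chronicle II #1), then summit (chronicle I #3, chronicle II #3), then eclipse (chronicle I #4, chronicle II #4), then eclipse (chronicle I #5, chronicle II #5), then eclipse (chronicle I #7, chronicle II #7), then merger (chronicle I #8, chronicle II #9), then summit (chronicle I #9, chronicle II #10), then eclipse (chronicle I #11, chronicle II #11), then eclipse (chronicle I #12, chronicle II #12), then summit (chronicle I #14, chronicle II #13) gives a common subsequence of length 10. Since dp[14][13] = 10, nothing longer is possible.

10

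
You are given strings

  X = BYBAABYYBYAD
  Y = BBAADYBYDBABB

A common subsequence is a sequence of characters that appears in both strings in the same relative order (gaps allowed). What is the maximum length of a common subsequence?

8

Match B (X #1, Y #1) → B (X #3, Y #2) → A (X #4, Y #3) → A (X #5, Y #4) → B (X #6, Y #7) → Y (X #7, Y #8) → B (X #9, Y #10) → A (X #11, Y #11) — 8 characters in the same relative order in both, and the DP table's final entry dp[12][13] is also 8, so no common subsequence is longer.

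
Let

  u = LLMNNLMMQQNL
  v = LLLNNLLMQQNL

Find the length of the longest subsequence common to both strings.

10

Let dp[i][j] be the LCS length of the first i characters of u and the first j characters of v. dp[i][j] = dp[i-1][j-1]+1 when the i-th and j-th characters match, else max(dp[i-1][j], dp[i][j-1]).
    ·  L  L  L  N  N  L  L  M  Q  Q  N  L
 ·  0  0  0  0  0  0  0  0  0  0  0  0  0
 L  0  1  1  1  1  1  1  1  1  1  1  1  1
 L  0  1  2  2  2  2  2  2  2  2  2  2  2
 M  0  1  2  2  2  2  2  2  3  3  3  3  3
 N  0  1  2  2  3  3  3  3  3  3  3  4  4
 N  0  1  2  2  3  4  4  4  4  4  4  4  4
 L  0  1  2  3  3  4  5  5  5  5  5  5  5
 M  0  1  2  3  3  4  5  5  6  6  6  6  6
 M  0  1  2  3  3  4  5  5  6  6  6  6  6
 Q  0  1  2  3  3  4  5  5  6  7  7  7  7
 Q  0  1  2  3  3  4  5  5  6  7  8  8  8
 N  0  1  2  3  4  4  5  5  6  7  8  9  9
 L  0  1  2  3  4  4  5  6  6  7  8  9 10
dp[12][12] = 10. One LCS (by backtracking along matches): LLNNLMQQNL.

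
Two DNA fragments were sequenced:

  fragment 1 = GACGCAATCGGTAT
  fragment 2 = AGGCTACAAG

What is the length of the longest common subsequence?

6

Let dp[i][j] be the LCS length of the first i bases of fragment 1 and the first j bases of fragment 2. dp[i][j] = dp[i-1][j-1]+1 when the i-th and j-th bases match, else max(dp[i-1][j], dp[i][j-1]).
    ·  A  G  G  C  T  A  C  A  A  G
 ·  0  0  0  0  0  0  0  0  0  0  0
 G  0  0  1  1  1  1  1  1  1  1  1
 A  0  1  1  1  1  1  2  2  2  2  2
 C  0  1  1  1  2  2  2  3  3  3  3
 G  0  1  2  2  2  2  2  3  3  3  4
 C  0  1  2  2  3  3  3  3  3  3  4
 A  0  1  2  2  3  3  4  4  4  4  4
 A  0  1  2  2  3  3  4  4  5  5  5
 T  0  1  2  2  3  4  4  4  5  5  5
 C  0  1  2  2  3  4  4  5  5  5  5
 G  0  1  2  3  3  4  4  5  5  5  6
 G  0  1  2  3  3  4  4  5  5  5  6
 T  0  1  2  3  3  4  4  5  5  5  6
 A  0  1  2  3  3  4  5  5  6  6  6
 T  0  1  2  3  3  4  5  5  6  6  6
dp[14][10] = 6. One LCS (by backtracking along matches): GACAAG.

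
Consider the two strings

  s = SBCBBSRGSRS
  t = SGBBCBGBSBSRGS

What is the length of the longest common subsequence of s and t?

9

Pick S (s #1, t #1), B (s #2, t #4), C (s #3, t #5), B (s #4, t #8), B (s #5, t #10), S (s #6, t #11), R (s #7, t #12), G (s #8, t #13), S (s #11, t #14); all 9 characters appear in both, in order. The LCS DP gives dp[11][14] = 9, so this is optimal.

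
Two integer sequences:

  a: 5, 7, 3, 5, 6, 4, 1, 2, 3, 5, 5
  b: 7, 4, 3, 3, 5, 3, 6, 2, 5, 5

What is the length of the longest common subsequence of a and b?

7

Pick 7 at a[2]=b[1] → 3 at a[3]=b[4] → 5 at a[4]=b[5] → 6 at a[5]=b[7] → 2 at a[8]=b[8] → 5 at a[10]=b[9] → 5 at a[11]=b[10]; all 7 values appear in both, in order, and the DP table's final entry dp[11][10] is also 7, so no common subsequence is longer.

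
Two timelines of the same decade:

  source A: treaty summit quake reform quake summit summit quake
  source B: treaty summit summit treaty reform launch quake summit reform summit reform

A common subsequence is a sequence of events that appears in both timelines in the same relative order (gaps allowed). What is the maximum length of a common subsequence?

6

Match treaty [1,1]; then summit [2,3]; then reform [4,5]; then quake [5,7]; then summit [6,8]; then summit [7,10] — 6 events in the same relative order in both. dp[8][11] = 6 confirms this is the maximum.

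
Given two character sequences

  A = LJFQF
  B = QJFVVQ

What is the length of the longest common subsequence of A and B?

3

One common subsequence of length 3: J (A #2, B #2), then F (A #3, B #3), then Q (A #4, B #6). The LCS DP gives dp[5][6] = 3, so this is optimal.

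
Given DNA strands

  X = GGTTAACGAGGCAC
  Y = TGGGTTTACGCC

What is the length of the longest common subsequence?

One common subsequence of length 9: G (X #1, Y #3), then G (X #2, Y #4), then T (X #3, Y #6), then T (X #4, Y #7), then A (X #6, Y #8), then C (X #7, Y #9), then G (X #11, Y #10), then C (X #12, Y #11), then C (X #14, Y #12). Since dp[14][12] = 9, nothing longer is possible.

9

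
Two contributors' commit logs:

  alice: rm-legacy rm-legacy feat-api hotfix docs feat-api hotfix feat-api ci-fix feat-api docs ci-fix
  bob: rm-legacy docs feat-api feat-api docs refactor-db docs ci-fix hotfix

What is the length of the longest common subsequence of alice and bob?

6

One common subsequence of length 6: rm-legacy at alice[2]=bob[1], then docs at alice[5]=bob[2], then feat-api at alice[6]=bob[3], then feat-api at alice[8]=bob[4], then docs at alice[11]=bob[7], then ci-fix at alice[12]=bob[8]. dp[12][9] = 6 confirms this is the maximum.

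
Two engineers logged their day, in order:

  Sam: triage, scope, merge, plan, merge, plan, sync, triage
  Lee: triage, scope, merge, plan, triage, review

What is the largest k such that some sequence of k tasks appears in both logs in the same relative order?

Match triage [1,1], scope [2,2], merge [5,3], plan [6,4], triage [8,5] — 5 tasks in the same relative order in both. dp[8][6] = 5 confirms this is the maximum.

5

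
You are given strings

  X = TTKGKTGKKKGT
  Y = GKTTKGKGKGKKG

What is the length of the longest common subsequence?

10

One common subsequence of length 10: T [1,3], T [2,4], K [3,5], G [4,6], K [5,7], G [7,8], K [8,9], K [9,11], K [10,12], G [11,13]. Since dp[12][13] = 10, nothing longer is possible.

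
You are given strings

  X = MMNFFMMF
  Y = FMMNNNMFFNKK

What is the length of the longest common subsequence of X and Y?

Match M [1,2]; then M [2,3]; then N [3,6]; then F [4,8]; then F [5,9] — 5 characters in the same relative order in both. The LCS DP gives dp[8][12] = 5, so this is optimal.

5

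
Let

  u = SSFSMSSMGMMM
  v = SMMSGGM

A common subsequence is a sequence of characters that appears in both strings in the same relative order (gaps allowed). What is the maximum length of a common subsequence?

5

Let dp[i][j] be the LCS length of the first i characters of u and the first j characters of v. dp[i][j] = dp[i-1][j-1]+1 when the i-th and j-th characters match, else max(dp[i-1][j], dp[i][j-1]).
    ·  S  M  M  S  G  G  M
 ·  0  0  0  0  0  0  0  0
 S  0  1  1  1  1  1  1  1
 S  0  1  1  1  2  2  2  2
 F  0  1  1  1  2  2  2  2
 S  0  1  1  1  2  2  2  2
 M  0  1  2  2  2  2  2  3
 S  0  1  2  2  3  3  3  3
 S  0  1  2  2  3  3  3  3
 M  0  1  2  3  3  3  3  4
 G  0  1  2  3  3  4  4  4
 M  0  1  2  3  3  4  4  5
 M  0  1  2  3  3  4  4  5
 M  0  1  2  3  3  4  4  5
dp[12][7] = 5. One LCS (by backtracking along matches): SMSGM.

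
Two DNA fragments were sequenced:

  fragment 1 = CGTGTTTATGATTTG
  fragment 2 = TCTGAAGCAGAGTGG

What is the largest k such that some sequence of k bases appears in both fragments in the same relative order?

8

Taking C at fragment 1[1]=fragment 2[2], G at fragment 1[2]=fragment 2[4], G at fragment 1[4]=fragment 2[7], A at fragment 1[8]=fragment 2[9], G at fragment 1[10]=fragment 2[10], A at fragment 1[11]=fragment 2[11], T at fragment 1[12]=fragment 2[13], G at fragment 1[15]=fragment 2[15] gives a common subsequence of length 8. dp[15][15] = 8 confirms this is the maximum.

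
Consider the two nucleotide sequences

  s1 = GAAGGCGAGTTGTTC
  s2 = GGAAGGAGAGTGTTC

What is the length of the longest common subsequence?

Taking G [1,2], A [2,3], A [3,4], G [4,5], G [5,6], G [7,8], A [8,9], G [9,10], T [11,11], G [12,12], T [13,13], T [14,14], C [15,15] gives a common subsequence of length 13. Since dp[15][15] = 13, nothing longer is possible.

13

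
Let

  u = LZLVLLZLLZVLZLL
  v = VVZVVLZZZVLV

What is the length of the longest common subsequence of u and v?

7

One common subsequence of length 7: Z at u[2]=v[3], V at u[4]=v[5], L at u[5]=v[6], Z at u[7]=v[8], Z at u[10]=v[9], V at u[11]=v[10], L at u[12]=v[11], and the DP table's final entry dp[15][12] is also 7, so no common subsequence is longer.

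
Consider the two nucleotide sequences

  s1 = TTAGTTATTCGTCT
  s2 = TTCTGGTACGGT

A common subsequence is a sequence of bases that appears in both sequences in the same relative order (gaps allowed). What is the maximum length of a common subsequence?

One common subsequence of length 8: T (s1 #1, s2 #2) → T (s1 #2, s2 #4) → G (s1 #4, s2 #6) → T (s1 #6, s2 #7) → A (s1 #7, s2 #8) → C (s1 #10, s2 #9) → G (s1 #11, s2 #11) → T (s1 #14, s2 #12). The LCS DP gives dp[14][12] = 8, so this is optimal.

8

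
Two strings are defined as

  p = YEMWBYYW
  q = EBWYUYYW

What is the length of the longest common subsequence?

5

Let dp[i][j] be the LCS length of the first i characters of p and the first j characters of q. dp[i][j] = dp[i-1][j-1]+1 when the i-th and j-th characters match, else max(dp[i-1][j], dp[i][j-1]).
    ·  E  B  W  Y  U  Y  Y  W
 ·  0  0  0  0  0  0  0  0  0
 Y  0  0  0  0  1  1  1  1  1
 E  0  1  1  1  1  1  1  1  1
 M  0  1  1  1  1  1  1  1  1
 W  0  1  1  2  2  2  2  2  2
 B  0  1  2  2  2  2  2  2  2
 Y  0  1  2  2  3  3  3  3  3
 Y  0  1  2  2  3  3  4  4  4
 W  0  1  2  3  3  3  4  4  5
dp[8][8] = 5. One LCS (by backtracking along matches): EWYYW.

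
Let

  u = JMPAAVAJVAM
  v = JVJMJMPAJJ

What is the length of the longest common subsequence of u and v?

5

One common subsequence of length 5: J [1,5], M [2,6], P [3,7], A [4,8], J [8,10]. dp[11][10] = 5 confirms this is the maximum.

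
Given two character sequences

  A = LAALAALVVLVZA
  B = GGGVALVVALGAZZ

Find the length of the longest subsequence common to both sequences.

Match A [6,5], L [7,6], V [8,7], V [9,8], L [10,10], Z [12,14] — 6 characters in the same relative order in both. dp[13][14] = 6 confirms this is the maximum.

6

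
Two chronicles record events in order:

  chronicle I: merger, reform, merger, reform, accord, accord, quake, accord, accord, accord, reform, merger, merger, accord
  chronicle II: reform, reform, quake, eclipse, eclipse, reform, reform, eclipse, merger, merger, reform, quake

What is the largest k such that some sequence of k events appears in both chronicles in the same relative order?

Pick reform [2,1] → reform [4,2] → quake [7,3] → reform [11,7] → merger [12,9] → merger [13,10]; all 6 events appear in both, in order. Since dp[14][12] = 6, nothing longer is possible.

6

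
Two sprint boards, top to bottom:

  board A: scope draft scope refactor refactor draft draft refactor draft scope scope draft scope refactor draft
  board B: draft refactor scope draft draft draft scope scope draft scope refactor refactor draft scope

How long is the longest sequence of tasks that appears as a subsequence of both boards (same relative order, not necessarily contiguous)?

Taking draft at board A[2]=board B[1], then scope at board A[3]=board B[3], then draft at board A[6]=board B[4], then draft at board A[7]=board B[5], then draft at board A[9]=board B[6], then scope at board A[10]=board B[7], then scope at board A[11]=board B[8], then draft at board A[12]=board B[9], then scope at board A[13]=board B[10], then refactor at board A[14]=board B[12], then draft at board A[15]=board B[13] gives a common subsequence of length 11, and the DP table's final entry dp[15][14] is also 11, so no common subsequence is longer.

11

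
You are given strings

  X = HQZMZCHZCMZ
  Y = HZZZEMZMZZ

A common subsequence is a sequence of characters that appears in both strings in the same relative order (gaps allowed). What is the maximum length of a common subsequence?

Match H [1,1] → Z [3,4] → M [4,6] → Z [5,7] → Z [8,9] → Z [11,10] — 6 characters in the same relative order in both, and the DP table's final entry dp[11][10] is also 6, so no common subsequence is longer.

6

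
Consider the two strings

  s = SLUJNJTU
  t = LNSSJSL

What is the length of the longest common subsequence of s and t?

One common subsequence of length 3: L (s #2, t #1), then N (s #5, t #2), then J (s #6, t #5), and the DP table's final entry dp[8][7] is also 3, so no common subsequence is longer.

3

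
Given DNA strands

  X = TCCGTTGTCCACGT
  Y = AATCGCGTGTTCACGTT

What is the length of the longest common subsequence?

Pick T [1,3], C [2,4], C [3,6], G [4,7], T [5,8], T [6,10], T [8,11], C [10,12], A [11,13], C [12,14], G [13,15], T [14,17]; all 12 bases appear in both, in order, and the DP table's final entry dp[14][17] is also 12, so no common subsequence is longer.

12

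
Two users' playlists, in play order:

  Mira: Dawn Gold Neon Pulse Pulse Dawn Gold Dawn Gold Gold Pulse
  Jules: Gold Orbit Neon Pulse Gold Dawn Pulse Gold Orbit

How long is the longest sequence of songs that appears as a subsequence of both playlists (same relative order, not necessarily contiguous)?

Taking Gold [2,1], then Neon [3,3], then Pulse [5,4], then Gold [7,5], then Dawn [8,6], then Gold [9,8] gives a common subsequence of length 6. The LCS DP gives dp[11][9] = 6, so this is optimal.

6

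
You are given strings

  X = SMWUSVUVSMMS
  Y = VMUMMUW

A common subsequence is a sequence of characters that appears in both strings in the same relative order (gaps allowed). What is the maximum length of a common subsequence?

4

Match M at X[2]=Y[2] → U at X[7]=Y[3] → M at X[10]=Y[4] → M at X[11]=Y[5] — 4 characters in the same relative order in both, and the DP table's final entry dp[12][7] is also 4, so no common subsequence is longer.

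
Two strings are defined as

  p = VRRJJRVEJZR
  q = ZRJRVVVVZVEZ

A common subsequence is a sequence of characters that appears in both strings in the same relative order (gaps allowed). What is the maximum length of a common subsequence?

Let dp[i][j] be the LCS length of the first i characters of p and the first j characters of q. dp[i][j] = dp[i-1][j-1]+1 when the i-th and j-th characters match, else max(dp[i-1][j], dp[i][j-1]).
    ·  Z  R  J  R  V  V  V  V  Z  V  E  Z
 ·  0  0  0  0  0  0  0  0  0  0  0  0  0
 V  0  0  0  0  0  1  1  1  1  1  1  1  1
 R  0  0  1  1  1  1  1  1  1  1  1  1  1
 R  0  0  1  1  2  2  2  2  2  2  2  2  2
 J  0  0  1  2  2  2  2  2  2  2  2  2  2
 J  0  0  1  2  2  2  2  2  2  2  2  2  2
 R  0  0  1  2  3  3  3  3  3  3  3  3  3
 V  0  0  1  2  3  4  4  4  4  4  4  4  4
 E  0  0  1  2  3  4  4  4  4  4  4  5  5
 J  0  0  1  2  3  4  4  4  4  4  4  5  5
 Z  0  1  1  2  3  4  4  4  4  5  5  5  6
 R  0  1  2  2  3  4  4  4  4  5  5  5  6
dp[11][12] = 6. One LCS (by backtracking along matches): RJRVEZ.

6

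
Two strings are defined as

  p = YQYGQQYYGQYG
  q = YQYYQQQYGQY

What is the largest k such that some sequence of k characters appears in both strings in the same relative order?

9

One common subsequence of length 9: Y at p[1]=q[1], then Q at p[2]=q[2], then Y at p[3]=q[4], then Q at p[5]=q[6], then Q at p[6]=q[7], then Y at p[8]=q[8], then G at p[9]=q[9], then Q at p[10]=q[10], then Y at p[11]=q[11], and the DP table's final entry dp[12][11] is also 9, so no common subsequence is longer.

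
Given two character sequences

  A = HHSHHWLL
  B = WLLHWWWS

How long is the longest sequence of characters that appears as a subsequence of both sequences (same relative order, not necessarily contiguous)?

Let dp[i][j] be the LCS length of the first i characters of A and the first j characters of B. dp[i][j] = dp[i-1][j-1]+1 when the i-th and j-th characters match, else max(dp[i-1][j], dp[i][j-1]).
    ·  W  L  L  H  W  W  W  S
 ·  0  0  0  0  0  0  0  0  0
 H  0  0  0  0  1  1  1  1  1
 H  0  0  0  0  1  1  1  1  1
 S  0  0  0  0  1  1  1  1  2
 H  0  0  0  0  1  1  1  1  2
 H  0  0  0  0  1  1  1  1  2
 W  0  1  1  1  1  2  2  2  2
 L  0  1  2  2  2  2  2  2  2
 L  0  1  2  3  3  3  3  3  3
dp[8][8] = 3. One LCS (by backtracking along matches): WLL.

3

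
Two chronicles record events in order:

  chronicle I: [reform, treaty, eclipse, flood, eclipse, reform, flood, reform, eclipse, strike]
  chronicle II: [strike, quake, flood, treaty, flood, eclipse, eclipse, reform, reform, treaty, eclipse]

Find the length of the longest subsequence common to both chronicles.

Match treaty [2,4], then eclipse [3,6], then eclipse [5,7], then reform [6,8], then reform [8,9], then eclipse [9,11] — 6 events in the same relative order in both. The LCS DP gives dp[10][11] = 6, so this is optimal.

6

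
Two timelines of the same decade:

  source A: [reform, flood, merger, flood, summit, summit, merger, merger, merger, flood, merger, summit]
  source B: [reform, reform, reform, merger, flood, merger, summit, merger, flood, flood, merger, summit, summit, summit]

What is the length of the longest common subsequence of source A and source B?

8

One common subsequence of length 8: reform [1,3] → flood [2,5] → merger [3,6] → summit [6,7] → merger [7,8] → flood [10,10] → merger [11,11] → summit [12,14], and the DP table's final entry dp[12][14] is also 8, so no common subsequence is longer.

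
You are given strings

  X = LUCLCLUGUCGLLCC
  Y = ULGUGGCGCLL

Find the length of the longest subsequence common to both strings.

8

Pick U (X #2, Y #1), L (X #4, Y #2), U (X #7, Y #4), G (X #8, Y #6), C (X #10, Y #7), G (X #11, Y #8), L (X #12, Y #10), L (X #13, Y #11); all 8 characters appear in both, in order. The LCS DP gives dp[15][11] = 8, so this is optimal.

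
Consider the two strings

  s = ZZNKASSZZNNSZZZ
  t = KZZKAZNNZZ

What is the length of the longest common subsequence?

Let dp[i][j] be the LCS length of the first i characters of s and the first j characters of t. dp[i][j] = dp[i-1][j-1]+1 when the i-th and j-th characters match, else max(dp[i-1][j], dp[i][j-1]).
    ·  K  Z  Z  K  A  Z  N  N  Z  Z
 ·  0  0  0  0  0  0  0  0  0  0  0
 Z  0  0  1  1  1  1  1  1  1  1  1
 Z  0  0  1  2  2  2  2  2  2  2  2
 N  0  0  1  2  2  2  2  3  3  3  3
 K  0  1  1  2  3  3  3  3  3  3  3
 A  0  1  1  2  3  4  4  4  4  4  4
 S  0  1  1  2  3  4  4  4  4  4  4
 S  0  1  1  2  3  4  4  4  4  4  4
 Z  0  1  2  2  3  4  5  5  5  5  5
 Z  0  1  2  3  3  4  5  5  5  6  6
 N  0  1  2  3  3  4  5  6  6  6  6
 N  0  1  2  3  3  4  5  6  7  7  7
 S  0  1  2  3  3  4  5  6  7  7  7
 Z  0  1  2  3  3  4  5  6  7  8  8
 Z  0  1  2  3  3  4  5  6  7  8  9
 Z  0  1  2  3  3  4  5  6  7  8  9
dp[15][10] = 9. One LCS (by backtracking along matches): ZZKAZNNZZ.

9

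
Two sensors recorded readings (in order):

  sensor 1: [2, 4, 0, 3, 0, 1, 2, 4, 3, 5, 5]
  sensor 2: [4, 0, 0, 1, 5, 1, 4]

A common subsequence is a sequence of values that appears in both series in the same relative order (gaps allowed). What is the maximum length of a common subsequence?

Taking 4 at sensor 1[2]=sensor 2[1], 0 at sensor 1[3]=sensor 2[2], 0 at sensor 1[5]=sensor 2[3], 1 at sensor 1[6]=sensor 2[6], 4 at sensor 1[8]=sensor 2[7] gives a common subsequence of length 5. The LCS DP gives dp[11][7] = 5, so this is optimal.

5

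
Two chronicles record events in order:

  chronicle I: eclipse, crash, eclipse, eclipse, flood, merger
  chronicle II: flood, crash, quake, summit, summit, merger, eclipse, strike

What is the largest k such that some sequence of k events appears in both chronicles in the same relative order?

Match crash at chronicle I[2]=chronicle II[2], eclipse at chronicle I[3]=chronicle II[7] — 2 events in the same relative order in both. The LCS DP gives dp[6][8] = 2, so this is optimal.

2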